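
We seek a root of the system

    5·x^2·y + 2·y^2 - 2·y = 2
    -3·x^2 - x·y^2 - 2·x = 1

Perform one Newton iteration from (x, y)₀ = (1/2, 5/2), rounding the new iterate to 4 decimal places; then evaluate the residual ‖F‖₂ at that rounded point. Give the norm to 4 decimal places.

3.4196

At (1/2, 5/2): F = (8.6250, -5.8750).
Jacobian J = [[10·x·y, 5·x^2 + 4·y - 2], [-6·x - y^2 - 2, -2·x·y]].
At the point, J = [[12.5000, 9.2500], [-11.2500, -2.5000]] (det J = 72.8125).
Solving J·Δ = −F gives Δ = (-0.4502, -0.3240).
Then the next iterate is (x, y)₁ = (0.0498, 2.1760).
Re-evaluating at (0.0498, 2.1760): F = (3.144935, -1.342842), so ‖F‖₂ = 3.4196.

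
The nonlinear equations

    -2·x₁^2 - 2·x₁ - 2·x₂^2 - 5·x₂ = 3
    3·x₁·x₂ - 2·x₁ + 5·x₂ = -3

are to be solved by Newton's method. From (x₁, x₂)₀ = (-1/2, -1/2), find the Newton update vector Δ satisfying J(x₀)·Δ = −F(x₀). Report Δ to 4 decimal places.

(0.4762, -0.1667)

At (-1/2, -1/2): F = (-0.5000, 2.2500).
Jacobian J = [[-4·x₁ - 2, -4·x₂ - 5], [3·x₂ - 2, 3·x₁ + 5]].
At the point, J = [[0.0000, -3.0000], [-3.5000, 3.5000]] (det J = -10.5000).
Solving J·Δ = −F gives Δ = (0.4762, -0.1667).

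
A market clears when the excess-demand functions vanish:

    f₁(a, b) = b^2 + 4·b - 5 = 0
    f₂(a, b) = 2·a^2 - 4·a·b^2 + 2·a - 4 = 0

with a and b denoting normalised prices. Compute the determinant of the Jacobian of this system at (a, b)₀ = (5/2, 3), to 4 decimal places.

240.0000

J = [[0, 2·b + 4], [4·a - 4·b^2 + 2, -8·a·b]].
At the point, J = [[0.0000, 10.0000], [-24.0000, -60.0000]].
det J = 240.0000.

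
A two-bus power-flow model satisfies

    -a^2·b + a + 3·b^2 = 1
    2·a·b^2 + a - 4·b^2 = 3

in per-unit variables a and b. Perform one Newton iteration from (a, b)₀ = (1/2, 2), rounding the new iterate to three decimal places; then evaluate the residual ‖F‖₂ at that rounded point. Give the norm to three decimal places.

5.406

At (1/2, 2): F = (11.000, -14.500).
Jacobian J = [[-2·a·b + 1, -a^2 + 6·b], [2·b^2 + 1, 4·a·b - 8·b]].
At the point, J = [[-1.000, 11.750], [9.000, -12.000]] (det J = -93.750).
Solving J·Δ = −F gives Δ = (0.409, -0.901).
Then the next iterate is (a, b)₁ = (0.909, 1.099).
Re-evaluating at (0.909, 1.099): F = (2.62432, -4.72642), so ‖F‖₂ = 5.406.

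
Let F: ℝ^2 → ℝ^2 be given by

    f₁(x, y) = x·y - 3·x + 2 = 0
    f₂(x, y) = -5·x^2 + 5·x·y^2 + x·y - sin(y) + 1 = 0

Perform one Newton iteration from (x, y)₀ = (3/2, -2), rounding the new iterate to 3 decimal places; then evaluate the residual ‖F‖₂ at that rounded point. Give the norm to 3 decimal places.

5.684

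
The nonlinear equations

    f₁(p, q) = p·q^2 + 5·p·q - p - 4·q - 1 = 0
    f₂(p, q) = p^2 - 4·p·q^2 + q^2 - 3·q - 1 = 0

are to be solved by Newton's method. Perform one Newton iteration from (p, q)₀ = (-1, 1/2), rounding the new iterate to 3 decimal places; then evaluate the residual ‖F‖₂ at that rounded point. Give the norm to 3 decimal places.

1.670

At (-1, 1/2): F = (-4.750, -0.250).
Jacobian J = [[q^2 + 5·q - 1, 2·p·q + 5·p - 4], [2·p - 4·q^2, -8·p·q + 2·q - 3]].
At the point, J = [[1.750, -10.000], [-3.000, 2.000]] (det J = -26.500).
Solving J·Δ = −F gives Δ = (-0.453, -0.554).
Then the next iterate is (p, q)₁ = (-1.453, -0.054).
Re-evaluating at (-1.453, -0.054): F = (1.05707, 1.29307), so ‖F‖₂ = 1.670.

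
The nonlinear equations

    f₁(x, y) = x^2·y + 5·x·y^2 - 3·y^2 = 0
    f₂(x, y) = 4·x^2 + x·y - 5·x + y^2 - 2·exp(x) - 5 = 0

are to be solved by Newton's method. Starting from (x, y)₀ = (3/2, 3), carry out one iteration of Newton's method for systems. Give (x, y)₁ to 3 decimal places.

At (3/2, 3): F = (47.250, 1.03662).
Jacobian J = [[2·x·y + 5·y^2, x^2 + 10·x·y - 6·y], [8·x + y - 2·exp(x) - 5, x + 2·y]].
At the point, J = [[54.000, 29.250], [1.03662, 7.500]] (det J = 374.67881).
Solving J·Δ = −F gives Δ = (-0.865, -0.019).
Then the next iterate is (x, y)₁ = (0.635, 2.981).

(0.635, 2.981)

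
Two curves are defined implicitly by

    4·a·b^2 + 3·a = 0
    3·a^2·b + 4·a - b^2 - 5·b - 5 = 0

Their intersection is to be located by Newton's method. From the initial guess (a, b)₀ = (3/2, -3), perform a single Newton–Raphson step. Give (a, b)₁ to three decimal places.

(1.455, -1.424)

At (3/2, -3): F = (58.500, -13.250).
Jacobian J = [[4·b^2 + 3, 8·a·b], [6·a·b + 4, 3·a^2 - 2·b - 5]].
At the point, J = [[39.000, -36.000], [-23.000, 7.750]] (det J = -525.750).
Solving J·Δ = −F gives Δ = (-0.045, 1.576).
Then the next iterate is (a, b)₁ = (1.455, -1.424).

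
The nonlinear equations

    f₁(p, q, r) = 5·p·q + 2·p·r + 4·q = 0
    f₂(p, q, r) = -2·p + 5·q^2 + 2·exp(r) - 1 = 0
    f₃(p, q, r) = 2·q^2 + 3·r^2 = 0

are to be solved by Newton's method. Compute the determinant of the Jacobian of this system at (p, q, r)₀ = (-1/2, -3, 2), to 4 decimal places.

2021.2892

J = [[5·q + 2·r, 5·p + 4, 2·p], [-2, 10·q, 2·exp(r)], [0, 4·q, 6·r]].
At the point, J = [[-11.0000, 1.5000, -1.0000], [-2.0000, -30.0000, 14.778112], [0.0000, -12.0000, 12.0000]].
det J = 2021.2892.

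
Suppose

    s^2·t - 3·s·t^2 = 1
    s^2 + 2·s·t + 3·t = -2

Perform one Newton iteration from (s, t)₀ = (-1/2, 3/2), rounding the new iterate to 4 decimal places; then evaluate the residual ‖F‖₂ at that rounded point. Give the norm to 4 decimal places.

3.5273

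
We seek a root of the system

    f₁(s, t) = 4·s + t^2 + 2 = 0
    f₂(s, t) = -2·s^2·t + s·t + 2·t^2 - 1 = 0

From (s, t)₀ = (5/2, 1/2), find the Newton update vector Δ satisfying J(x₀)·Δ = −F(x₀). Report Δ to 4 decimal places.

(-3.3636, 1.2045)

At (5/2, 1/2): F = (12.2500, -5.5000).
Jacobian J = [[4, 2·t], [-4·s·t + t, -2·s^2 + s + 4·t]].
At the point, J = [[4.0000, 1.0000], [-4.5000, -8.0000]] (det J = -27.5000).
Solving J·Δ = −F gives Δ = (-3.3636, 1.2045).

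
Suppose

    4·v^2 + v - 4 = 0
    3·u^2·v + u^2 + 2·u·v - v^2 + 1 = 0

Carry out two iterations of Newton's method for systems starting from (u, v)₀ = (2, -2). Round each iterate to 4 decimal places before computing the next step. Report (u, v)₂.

(0.5708, -1.1494)

At (2, -2): F = (10.0000, -31.0000).
Jacobian J = [[0, 8·v + 1], [6·u·v + 2·u + 2·v, 3·u^2 + 2·u - 2·v]].
At the point, J = [[0.0000, -15.0000], [-24.0000, 20.0000]] (det J = -360.0000).
Solving J·Δ = −F gives Δ = (-0.7361, 0.6667).
Then the next iterate is (u, v)₁ = (1.2639, -1.3333).
Round to (1.2639, -1.3333) and repeat: F = (1.777456, -8.940175), J = [[0.0000, -9.6664], [-10.249747, 9.986730]].
Δ = (-0.6931, 0.1839), so (u, v)₂ = (0.5708, -1.1494).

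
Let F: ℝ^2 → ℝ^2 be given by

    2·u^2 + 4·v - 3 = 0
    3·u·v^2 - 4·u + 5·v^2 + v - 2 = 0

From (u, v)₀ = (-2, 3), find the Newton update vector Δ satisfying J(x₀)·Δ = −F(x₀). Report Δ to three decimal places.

(-1.635, -7.519)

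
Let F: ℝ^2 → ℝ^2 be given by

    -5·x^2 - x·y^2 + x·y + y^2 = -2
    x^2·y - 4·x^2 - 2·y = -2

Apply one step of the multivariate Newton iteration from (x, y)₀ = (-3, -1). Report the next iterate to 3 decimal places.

(-1.663, -0.871)

At (-3, -1): F = (-36.000, -41.000).
Jacobian J = [[-10·x - y^2 + y, -2·x·y + x + 2·y], [2·x·y - 8·x, x^2 - 2]].
At the point, J = [[28.000, -11.000], [30.000, 7.000]] (det J = 526.000).
Solving J·Δ = −F gives Δ = (1.337, 0.129).
Then the next iterate is (x, y)₁ = (-1.663, -0.871).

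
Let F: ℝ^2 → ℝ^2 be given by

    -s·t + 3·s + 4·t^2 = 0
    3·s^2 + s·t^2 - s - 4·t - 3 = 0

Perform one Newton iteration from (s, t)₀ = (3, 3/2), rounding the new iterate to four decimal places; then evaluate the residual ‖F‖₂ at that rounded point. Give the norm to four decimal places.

At (3, 3/2): F = (13.5000, 21.7500).
Jacobian J = [[-t + 3, -s + 8·t], [6·s + t^2 - 1, 2·s·t - 4]].
At the point, J = [[1.5000, 9.0000], [19.2500, 5.0000]] (det J = -165.7500).
Solving J·Δ = −F gives Δ = (-0.7738, -1.3710).
Then the next iterate is (s, t)₁ = (2.2262, 0.1290).
Re-evaluating at (2.2262, 0.1290): F = (6.457984, 9.162746), so ‖F‖₂ = 11.2099.

11.2099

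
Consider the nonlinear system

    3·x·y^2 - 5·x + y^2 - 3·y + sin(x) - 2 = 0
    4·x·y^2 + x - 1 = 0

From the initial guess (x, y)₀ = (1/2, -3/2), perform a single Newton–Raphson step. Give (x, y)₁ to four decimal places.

At (1/2, -3/2): F = (6.104426, 4.0000).
Jacobian J = [[3·y^2 + cos(x) - 5, 6·x·y + 2·y - 3], [4·y^2 + 1, 8·x·y]].
At the point, J = [[2.627583, -10.5000], [10.0000, -6.0000]] (det J = 89.234505).
Solving J·Δ = −F gives Δ = (-0.0602, 0.5663).
Then the next iterate is (x, y)₁ = (0.4398, -0.9337).

(0.4398, -0.9337)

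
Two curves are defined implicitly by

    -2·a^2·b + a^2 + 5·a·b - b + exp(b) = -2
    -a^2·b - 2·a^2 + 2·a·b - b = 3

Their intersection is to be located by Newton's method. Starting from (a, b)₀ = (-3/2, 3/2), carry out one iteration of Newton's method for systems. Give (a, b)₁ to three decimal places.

At (-3/2, 3/2): F = (-10.76831, -16.875).
Jacobian J = [[-4·a·b + 2·a + 5·b, -2·a^2 + 5·a + exp(b) - 1], [-2·a·b - 4·a + 2·b, -a^2 + 2·a - 1]].
At the point, J = [[13.500, -8.51831], [13.500, -6.250]] (det J = 30.62220).
Solving J·Δ = −F gives Δ = (2.496, 2.692).
Then the next iterate is (a, b)₁ = (0.996, 4.192).

(0.996, 4.192)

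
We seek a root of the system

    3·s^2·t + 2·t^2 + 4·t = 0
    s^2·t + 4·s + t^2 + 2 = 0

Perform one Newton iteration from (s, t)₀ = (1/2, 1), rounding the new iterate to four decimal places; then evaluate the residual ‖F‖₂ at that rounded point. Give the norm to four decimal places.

At (1/2, 1): F = (6.7500, 5.2500).
Jacobian J = [[6·s·t, 3·s^2 + 4·t + 4], [2·s·t + 4, s^2 + 2·t]].
At the point, J = [[3.0000, 8.7500], [5.0000, 2.2500]] (det J = -37.0000).
Solving J·Δ = −F gives Δ = (-0.8311, -0.4865).
Then the next iterate is (s, t)₁ = (-0.3311, 0.5135).
Re-evaluating at (-0.3311, 0.5135): F = (2.750245, 0.995576), so ‖F‖₂ = 2.9249.

2.9249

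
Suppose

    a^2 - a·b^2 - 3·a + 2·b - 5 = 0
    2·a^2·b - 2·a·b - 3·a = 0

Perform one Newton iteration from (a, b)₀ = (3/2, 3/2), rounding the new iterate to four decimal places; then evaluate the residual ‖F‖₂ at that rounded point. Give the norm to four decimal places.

332.1435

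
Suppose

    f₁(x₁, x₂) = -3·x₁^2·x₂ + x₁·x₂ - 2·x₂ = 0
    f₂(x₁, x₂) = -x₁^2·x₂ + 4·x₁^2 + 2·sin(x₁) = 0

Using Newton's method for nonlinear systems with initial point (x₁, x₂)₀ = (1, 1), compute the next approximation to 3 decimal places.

(0.318, 0.853)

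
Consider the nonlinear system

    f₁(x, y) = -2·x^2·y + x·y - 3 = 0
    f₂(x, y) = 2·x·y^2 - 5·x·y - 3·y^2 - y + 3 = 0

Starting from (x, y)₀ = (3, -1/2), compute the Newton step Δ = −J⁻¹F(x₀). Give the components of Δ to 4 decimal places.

At (3, -1/2): F = (4.5000, 11.7500).
Jacobian J = [[-4·x·y + y, -2·x^2 + x], [2·y^2 - 5·y, 4·x·y - 5·x - 6·y - 1]].
At the point, J = [[5.5000, -15.0000], [3.0000, -19.0000]] (det J = -59.5000).
Solving J·Δ = −F gives Δ = (1.5252, 0.8592).

(1.5252, 0.8592)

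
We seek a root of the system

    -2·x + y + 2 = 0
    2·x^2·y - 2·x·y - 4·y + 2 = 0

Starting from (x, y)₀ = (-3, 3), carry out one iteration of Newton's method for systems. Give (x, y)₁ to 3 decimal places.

(-82.000, -166.000)

At (-3, 3): F = (11.000, 62.000).
Jacobian J = [[-2, 1], [4·x·y - 2·y, 2·x^2 - 2·x - 4]].
At the point, J = [[-2.000, 1.000], [-42.000, 20.000]] (det J = 2.000).
Solving J·Δ = −F gives Δ = (-79.000, -169.000).
Then the next iterate is (x, y)₁ = (-82.000, -166.000).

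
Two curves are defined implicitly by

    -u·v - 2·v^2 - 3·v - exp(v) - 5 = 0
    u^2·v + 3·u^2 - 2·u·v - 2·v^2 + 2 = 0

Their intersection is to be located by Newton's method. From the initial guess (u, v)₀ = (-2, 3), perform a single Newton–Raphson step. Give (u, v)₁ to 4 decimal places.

At (-2, 3): F = (-46.085537, 20.0000).
Jacobian J = [[-v, -u - 4·v - exp(v) - 3], [2·u·v + 6·u - 2·v, u^2 - 2·u - 4·v]].
At the point, J = [[-3.0000, -33.085537], [-30.0000, -4.0000]] (det J = -980.566108).
Solving J·Δ = −F gives Δ = (0.8628, -1.4712).
Then the next iterate is (u, v)₁ = (-1.1372, 1.5288).

(-1.1372, 1.5288)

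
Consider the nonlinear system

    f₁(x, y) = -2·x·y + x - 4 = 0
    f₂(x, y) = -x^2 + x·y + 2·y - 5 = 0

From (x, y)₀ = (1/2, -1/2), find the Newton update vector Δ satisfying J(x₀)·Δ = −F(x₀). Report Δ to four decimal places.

(4.0000, 5.0000)

At (1/2, -1/2): F = (-3.0000, -6.5000).
Jacobian J = [[-2·y + 1, -2·x], [-2·x + y, x + 2]].
At the point, J = [[2.0000, -1.0000], [-1.5000, 2.5000]] (det J = 3.5000).
Solving J·Δ = −F gives Δ = (4.0000, 5.0000).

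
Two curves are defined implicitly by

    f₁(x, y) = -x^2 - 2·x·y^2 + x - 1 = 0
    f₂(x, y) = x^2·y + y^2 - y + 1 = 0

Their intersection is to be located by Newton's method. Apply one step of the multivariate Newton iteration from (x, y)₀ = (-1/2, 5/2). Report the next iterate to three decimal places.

(-0.741, 1.093)

At (-1/2, 5/2): F = (4.500, 5.375).
Jacobian J = [[-2·x - 2·y^2 + 1, -4·x·y], [2·x·y, x^2 + 2·y - 1]].
At the point, J = [[-10.500, 5.000], [-2.500, 4.250]] (det J = -32.125).
Solving J·Δ = −F gives Δ = (-0.241, -1.407).
Then the next iterate is (x, y)₁ = (-0.741, 1.093).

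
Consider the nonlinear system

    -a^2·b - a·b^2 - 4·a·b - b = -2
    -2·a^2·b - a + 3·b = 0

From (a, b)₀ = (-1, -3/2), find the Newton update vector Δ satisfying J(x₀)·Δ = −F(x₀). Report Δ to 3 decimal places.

At (-1, -3/2): F = (1.250, -0.500).
Jacobian J = [[-2·a·b - b^2 - 4·b, -a^2 - 2·a·b - 4·a - 1], [-4·a·b - 1, -2·a^2 + 3]].
At the point, J = [[0.750, -1.000], [-7.000, 1.000]] (det J = -6.250).
Solving J·Δ = −F gives Δ = (0.120, 1.340).

(0.120, 1.340)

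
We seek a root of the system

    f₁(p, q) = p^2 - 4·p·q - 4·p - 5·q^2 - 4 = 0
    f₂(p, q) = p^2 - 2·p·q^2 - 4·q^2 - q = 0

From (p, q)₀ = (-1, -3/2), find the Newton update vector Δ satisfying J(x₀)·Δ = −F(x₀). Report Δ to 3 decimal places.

(0.350, 0.855)

At (-1, -3/2): F = (-16.250, -2.000).
Jacobian J = [[2·p - 4·q - 4, -4·p - 10·q], [2·p - 2·q^2, -4·p·q - 8·q - 1]].
At the point, J = [[0.000, 19.000], [-6.500, 5.000]] (det J = 123.500).
Solving J·Δ = −F gives Δ = (0.350, 0.855).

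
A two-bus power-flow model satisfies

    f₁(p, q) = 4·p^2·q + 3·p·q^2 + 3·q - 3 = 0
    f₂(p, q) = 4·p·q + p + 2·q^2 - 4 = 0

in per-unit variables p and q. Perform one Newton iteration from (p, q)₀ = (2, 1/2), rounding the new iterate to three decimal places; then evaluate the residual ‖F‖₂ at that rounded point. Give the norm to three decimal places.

1.188

At (2, 1/2): F = (8.000, 2.500).
Jacobian J = [[8·p·q + 3·q^2, 4·p^2 + 6·p·q + 3], [4·q + 1, 4·p + 4·q]].
At the point, J = [[8.750, 25.000], [3.000, 10.000]] (det J = 12.500).
Solving J·Δ = −F gives Δ = (-1.400, 0.170).
Then the next iterate is (p, q)₁ = (0.600, 0.670).
Re-evaluating at (0.600, 0.670): F = (0.78282, -0.89420), so ‖F‖₂ = 1.188.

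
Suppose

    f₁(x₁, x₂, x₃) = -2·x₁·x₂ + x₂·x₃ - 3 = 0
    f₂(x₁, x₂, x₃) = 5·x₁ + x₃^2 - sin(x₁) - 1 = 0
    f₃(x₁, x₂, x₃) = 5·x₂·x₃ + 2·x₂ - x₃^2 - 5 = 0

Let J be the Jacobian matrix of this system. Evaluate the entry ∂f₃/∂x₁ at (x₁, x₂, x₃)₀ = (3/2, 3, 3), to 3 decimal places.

∂f₃/∂x₁ = 0.
At (3/2, 3, 3) this is 0.000.

0.000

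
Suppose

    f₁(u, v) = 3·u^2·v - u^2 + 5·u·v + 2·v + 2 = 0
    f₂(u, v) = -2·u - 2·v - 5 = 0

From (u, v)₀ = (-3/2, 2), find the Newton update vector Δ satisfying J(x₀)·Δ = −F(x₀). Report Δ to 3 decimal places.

(-0.240, -2.760)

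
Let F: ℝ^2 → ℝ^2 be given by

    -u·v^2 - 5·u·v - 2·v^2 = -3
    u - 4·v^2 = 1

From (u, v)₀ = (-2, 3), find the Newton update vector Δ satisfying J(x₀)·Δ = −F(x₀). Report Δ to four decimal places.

At (-2, 3): F = (33.0000, -39.0000).
Jacobian J = [[-v^2 - 5·v, -2·u·v - 5·u - 4·v], [1, -8·v]].
At the point, J = [[-24.0000, 10.0000], [1.0000, -24.0000]] (det J = 566.0000).
Solving J·Δ = −F gives Δ = (0.7102, -1.5954).

(0.7102, -1.5954)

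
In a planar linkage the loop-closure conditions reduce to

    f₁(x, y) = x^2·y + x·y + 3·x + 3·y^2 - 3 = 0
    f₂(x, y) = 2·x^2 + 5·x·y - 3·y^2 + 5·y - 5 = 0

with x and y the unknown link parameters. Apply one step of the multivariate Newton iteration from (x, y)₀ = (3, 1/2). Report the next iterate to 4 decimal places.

At (3, 1/2): F = (12.7500, 22.2500).
Jacobian J = [[2·x·y + y + 3, x^2 + x + 6·y], [4·x + 5·y, 5·x - 6·y + 5]].
At the point, J = [[6.5000, 15.0000], [14.5000, 17.0000]] (det J = -107.0000).
Solving J·Δ = −F gives Δ = (-1.0935, -0.3762).
Then the next iterate is (x, y)₁ = (1.9065, 0.1238).

(1.9065, 0.1238)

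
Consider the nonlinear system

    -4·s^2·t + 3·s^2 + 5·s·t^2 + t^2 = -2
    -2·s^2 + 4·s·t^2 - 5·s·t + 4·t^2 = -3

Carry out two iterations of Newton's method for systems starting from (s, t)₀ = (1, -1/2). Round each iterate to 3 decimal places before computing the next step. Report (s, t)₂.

(0.251, 0.755)

At (1, -1/2): F = (8.500, 5.500).
Jacobian J = [[-8·s·t + 6·s + 5·t^2, -4·s^2 + 10·s·t + 2·t], [-4·s + 4·t^2 - 5·t, 8·s·t - 5·s + 8·t]].
At the point, J = [[11.250, -10.000], [-0.500, -13.000]] (det J = -151.250).
Solving J·Δ = −F gives Δ = (-0.367, 0.437).
Then the next iterate is (s, t)₁ = (0.633, -0.063).
Round to (0.633, -0.063) and repeat: F = (3.31957, 2.42394), J = [[4.13688, -2.12755], [-2.20112, -3.98803]].
Δ = (-0.382, 0.818), so (s, t)₂ = (0.251, 0.755).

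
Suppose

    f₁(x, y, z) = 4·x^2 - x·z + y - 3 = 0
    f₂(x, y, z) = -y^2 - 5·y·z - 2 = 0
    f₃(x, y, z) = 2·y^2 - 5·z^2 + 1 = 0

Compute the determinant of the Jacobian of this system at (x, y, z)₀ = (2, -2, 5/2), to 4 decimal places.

3948.7500

J = [[8·x - z, 1, -x], [0, -2·y - 5·z, -5·y], [0, 4·y, -10·z]].
At the point, J = [[13.5000, 1.0000, -2.0000], [0.0000, -8.5000, 10.0000], [0.0000, -8.0000, -25.0000]].
det J = 3948.7500.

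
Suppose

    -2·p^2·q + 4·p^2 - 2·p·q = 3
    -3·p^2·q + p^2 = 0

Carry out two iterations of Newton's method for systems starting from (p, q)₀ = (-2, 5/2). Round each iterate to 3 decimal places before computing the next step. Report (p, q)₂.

At (-2, 5/2): F = (3.000, -26.000).
Jacobian J = [[-4·p·q + 8·p - 2·q, -2·p^2 - 2·p], [-6·p·q + 2·p, -3·p^2]].
At the point, J = [[-1.000, -4.000], [26.000, -12.000]] (det J = 116.000).
Solving J·Δ = −F gives Δ = (1.207, 0.448).
Then the next iterate is (p, q)₁ = (-0.793, 2.948).
Round to (-0.793, 2.948) and repeat: F = (0.48323, -4.93269), J = [[-2.88894, 0.32830], [12.44058, -1.88655]].
Δ = (-0.518, -6.032), so (p, q)₂ = (-1.311, -3.084).

(-1.311, -3.084)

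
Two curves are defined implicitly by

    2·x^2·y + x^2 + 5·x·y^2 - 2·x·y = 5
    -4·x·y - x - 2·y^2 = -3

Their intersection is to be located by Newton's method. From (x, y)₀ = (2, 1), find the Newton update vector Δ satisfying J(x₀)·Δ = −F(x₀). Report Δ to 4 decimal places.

At (2, 1): F = (13.0000, -9.0000).
Jacobian J = [[4·x·y + 2·x + 5·y^2 - 2·y, 2·x^2 + 10·x·y - 2·x], [-4·y - 1, -4·x - 4·y]].
At the point, J = [[15.0000, 24.0000], [-5.0000, -12.0000]] (det J = -60.0000).
Solving J·Δ = −F gives Δ = (1.0000, -1.1667).

(1.0000, -1.1667)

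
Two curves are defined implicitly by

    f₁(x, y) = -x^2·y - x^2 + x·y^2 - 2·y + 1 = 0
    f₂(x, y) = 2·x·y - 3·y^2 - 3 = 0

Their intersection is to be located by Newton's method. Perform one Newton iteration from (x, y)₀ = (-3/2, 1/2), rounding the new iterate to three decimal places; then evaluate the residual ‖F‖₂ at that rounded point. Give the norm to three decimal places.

2.013

At (-3/2, 1/2): F = (-3.750, -5.250).
Jacobian J = [[-2·x·y - 2·x + y^2, -x^2 + 2·x·y - 2], [2·y, 2·x - 6·y]].
At the point, J = [[4.750, -5.750], [1.000, -6.000]] (det J = -22.750).
Solving J·Δ = −F gives Δ = (-0.338, -0.931).
Then the next iterate is (x, y)₁ = (-1.838, -0.431).
Re-evaluating at (-1.838, -0.431): F = (-0.40165, -1.97293), so ‖F‖₂ = 2.013.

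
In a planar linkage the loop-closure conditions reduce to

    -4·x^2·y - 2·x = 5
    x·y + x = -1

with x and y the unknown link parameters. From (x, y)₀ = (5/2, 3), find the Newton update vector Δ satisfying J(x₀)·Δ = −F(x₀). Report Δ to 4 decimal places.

(1.1364, -6.2182)

At (5/2, 3): F = (-85.0000, 11.0000).
Jacobian J = [[-8·x·y - 2, -4·x^2], [y + 1, x]].
At the point, J = [[-62.0000, -25.0000], [4.0000, 2.5000]] (det J = -55.0000).
Solving J·Δ = −F gives Δ = (1.1364, -6.2182).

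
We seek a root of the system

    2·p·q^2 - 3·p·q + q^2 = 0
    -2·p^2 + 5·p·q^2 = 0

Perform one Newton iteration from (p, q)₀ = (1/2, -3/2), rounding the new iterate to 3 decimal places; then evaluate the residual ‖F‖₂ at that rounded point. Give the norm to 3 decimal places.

At (1/2, -3/2): F = (6.750, 5.125).
Jacobian J = [[2·q^2 - 3·q, 4·p·q - 3·p + 2·q], [-4·p + 5·q^2, 10·p·q]].
At the point, J = [[9.000, -7.500], [9.250, -7.500]] (det J = 1.875).
Solving J·Δ = −F gives Δ = (6.500, 8.700).
Then the next iterate is (p, q)₁ = (7.000, 7.200).
Re-evaluating at (7.000, 7.200): F = (626.400, 1716.400), so ‖F‖₂ = 1827.131.

1827.131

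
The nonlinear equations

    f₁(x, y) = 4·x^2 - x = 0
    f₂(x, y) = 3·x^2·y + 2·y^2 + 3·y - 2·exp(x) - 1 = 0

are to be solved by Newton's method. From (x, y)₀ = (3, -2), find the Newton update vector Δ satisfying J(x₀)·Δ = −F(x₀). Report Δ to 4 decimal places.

(-1.4348, -0.7326)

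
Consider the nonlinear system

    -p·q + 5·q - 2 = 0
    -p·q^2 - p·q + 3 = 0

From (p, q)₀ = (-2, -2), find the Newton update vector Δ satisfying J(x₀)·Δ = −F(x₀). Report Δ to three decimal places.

At (-2, -2): F = (-16.000, 7.000).
Jacobian J = [[-q, -p + 5], [-q^2 - q, -2·p·q - p]].
At the point, J = [[2.000, 7.000], [-2.000, -6.000]] (det J = 2.000).
Solving J·Δ = −F gives Δ = (-23.500, 9.000).

(-23.500, 9.000)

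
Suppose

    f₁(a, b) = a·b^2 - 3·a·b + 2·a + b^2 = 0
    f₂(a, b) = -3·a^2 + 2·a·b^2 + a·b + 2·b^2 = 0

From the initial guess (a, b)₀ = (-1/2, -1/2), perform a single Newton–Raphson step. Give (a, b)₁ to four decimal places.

(-0.1884, -0.0435)

At (-1/2, -1/2): F = (-1.6250, -0.2500).
Jacobian J = [[b^2 - 3·b + 2, 2·a·b - 3·a + 2·b], [-6·a + 2·b^2 + b, 4·a·b + a + 4·b]].
At the point, J = [[3.7500, 1.0000], [3.0000, -1.5000]] (det J = -8.6250).
Solving J·Δ = −F gives Δ = (0.3116, 0.4565).
Then the next iterate is (a, b)₁ = (-0.1884, -0.0435).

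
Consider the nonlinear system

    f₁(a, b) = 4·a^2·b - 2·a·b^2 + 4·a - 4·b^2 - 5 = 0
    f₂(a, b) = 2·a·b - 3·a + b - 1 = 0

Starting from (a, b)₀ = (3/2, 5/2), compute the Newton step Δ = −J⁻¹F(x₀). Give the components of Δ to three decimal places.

(-0.261, -0.995)

At (3/2, 5/2): F = (-20.250, 4.500).
Jacobian J = [[8·a·b - 2·b^2 + 4, 4·a^2 - 4·a·b - 8·b], [2·b - 3, 2·a + 1]].
At the point, J = [[21.500, -26.000], [2.000, 4.000]] (det J = 138.000).
Solving J·Δ = −F gives Δ = (-0.261, -0.995).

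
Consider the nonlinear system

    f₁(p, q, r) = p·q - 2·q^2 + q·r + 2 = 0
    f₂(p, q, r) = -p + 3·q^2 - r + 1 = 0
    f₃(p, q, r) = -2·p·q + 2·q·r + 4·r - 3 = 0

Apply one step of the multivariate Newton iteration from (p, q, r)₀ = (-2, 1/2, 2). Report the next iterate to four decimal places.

(19.1667, 5.2500, -3.1667)

At (-2, 1/2, 2): F = (1.5000, 1.7500, 9.0000).
Jacobian J = [[q, p - 4·q + r, q], [-1, 6·q, -1], [-2·q, -2·p + 2·r, 2·q + 4]].
At the point, J = [[0.5000, -2.0000, 0.5000], [-1.0000, 3.0000, -1.0000], [-1.0000, 8.0000, 5.0000]] (det J = -3.0000).
Solving J·Δ = −F gives Δ = (21.1667, 4.7500, -5.1667).
Then the next iterate is (p, q, r)₁ = (19.1667, 5.2500, -3.1667).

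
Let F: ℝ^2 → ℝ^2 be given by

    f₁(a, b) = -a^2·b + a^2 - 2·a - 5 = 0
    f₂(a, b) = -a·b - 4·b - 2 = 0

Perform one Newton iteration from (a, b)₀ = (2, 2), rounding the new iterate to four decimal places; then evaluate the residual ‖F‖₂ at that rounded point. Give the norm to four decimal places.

6.0711

At (2, 2): F = (-13.0000, -14.0000).
Jacobian J = [[-2·a·b + 2·a - 2, -a^2], [-b, -a - 4]].
At the point, J = [[-6.0000, -4.0000], [-2.0000, -6.0000]] (det J = 28.0000).
Solving J·Δ = −F gives Δ = (-0.7857, -2.0714).
Then the next iterate is (a, b)₁ = (1.2143, -0.0714).
Re-evaluating at (1.2143, -0.0714): F = (-5.848794, -1.627699), so ‖F‖₂ = 6.0711.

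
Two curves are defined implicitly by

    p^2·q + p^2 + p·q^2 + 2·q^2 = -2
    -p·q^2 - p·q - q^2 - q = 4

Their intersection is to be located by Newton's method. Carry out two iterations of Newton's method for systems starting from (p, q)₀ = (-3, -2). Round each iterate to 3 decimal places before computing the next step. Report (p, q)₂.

At (-3, -2): F = (-11.000, 0.000).
Jacobian J = [[2·p·q + 2·p + q^2, p^2 + 2·p·q + 4·q], [-q^2 - q, -2·p·q - p - 2·q - 1]].
At the point, J = [[10.000, 13.000], [-2.000, -6.000]] (det J = -34.000).
Solving J·Δ = −F gives Δ = (1.941, -0.647).
Then the next iterate is (p, q)₁ = (-1.059, -2.647).
Round to (-1.059, -2.647) and repeat: F = (6.74614, -3.74278), J = [[10.49495, -3.86017], [-4.35961, -0.25335]].
Δ = (-0.829, -0.506), so (p, q)₂ = (-1.888, -3.153).

(-1.888, -3.153)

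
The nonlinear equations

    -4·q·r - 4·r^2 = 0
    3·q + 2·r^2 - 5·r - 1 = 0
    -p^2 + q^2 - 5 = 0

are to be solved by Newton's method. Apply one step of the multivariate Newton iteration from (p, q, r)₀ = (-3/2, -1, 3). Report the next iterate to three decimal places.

At (-3/2, -1, 3): F = (-24.000, -1.000, -6.250).
Jacobian J = [[0, -4·r, -4·q - 8·r], [0, 3, 4·r - 5], [-2·p, 2·q, 0]].
At the point, J = [[0.000, -12.000, -20.000], [0.000, 3.000, 7.000], [3.000, -2.000, 0.000]] (det J = -72.000).
Solving J·Δ = −F gives Δ = (-3.139, -7.833, 3.500).
Then the next iterate is (p, q, r)₁ = (-4.639, -8.833, 6.500).

(-4.639, -8.833, 6.500)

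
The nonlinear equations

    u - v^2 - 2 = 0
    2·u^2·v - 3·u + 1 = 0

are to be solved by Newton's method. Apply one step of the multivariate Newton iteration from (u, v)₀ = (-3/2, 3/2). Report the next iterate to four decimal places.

(-1.1548, -0.3016)

At (-3/2, 3/2): F = (-5.7500, 12.2500).
Jacobian J = [[1, -2·v], [4·u·v - 3, 2·u^2]].
At the point, J = [[1.0000, -3.0000], [-12.0000, 4.5000]] (det J = -31.5000).
Solving J·Δ = −F gives Δ = (0.3452, -1.8016).
Then the next iterate is (u, v)₁ = (-1.1548, -0.3016).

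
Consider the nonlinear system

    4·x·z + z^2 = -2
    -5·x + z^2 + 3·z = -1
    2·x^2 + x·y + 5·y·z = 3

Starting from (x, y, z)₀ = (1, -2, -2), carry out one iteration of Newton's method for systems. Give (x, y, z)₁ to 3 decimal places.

(0.750, 5.111, -6.750)

At (1, -2, -2): F = (-2.000, -6.000, 17.000).
Jacobian J = [[4·z, 0, 4·x + 2·z], [-5, 0, 2·z + 3], [4·x + y, x + 5·z, 5·y]].
At the point, J = [[-8.000, 0.000, 0.000], [-5.000, 0.000, -1.000], [2.000, -9.000, -10.000]] (det J = 72.000).
Solving J·Δ = −F gives Δ = (-0.250, 7.111, -4.750).
Then the next iterate is (x, y, z)₁ = (0.750, 5.111, -6.750).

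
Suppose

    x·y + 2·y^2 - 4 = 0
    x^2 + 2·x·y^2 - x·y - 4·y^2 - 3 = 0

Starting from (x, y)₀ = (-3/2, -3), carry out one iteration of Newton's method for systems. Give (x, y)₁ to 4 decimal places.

(-0.4633, -1.8600)

At (-3/2, -3): F = (18.5000, -68.2500).
Jacobian J = [[y, x + 4·y], [2·x + 2·y^2 - y, 4·x·y - x - 8·y]].
At the point, J = [[-3.0000, -13.5000], [18.0000, 43.5000]] (det J = 112.5000).
Solving J·Δ = −F gives Δ = (1.0367, 1.1400).
Then the next iterate is (x, y)₁ = (-0.4633, -1.8600).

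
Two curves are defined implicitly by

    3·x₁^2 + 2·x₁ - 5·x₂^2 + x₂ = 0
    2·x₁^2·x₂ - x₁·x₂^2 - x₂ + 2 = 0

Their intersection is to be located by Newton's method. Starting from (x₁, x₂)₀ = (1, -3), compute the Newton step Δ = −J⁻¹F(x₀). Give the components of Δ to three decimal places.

(-0.013, 1.390)

At (1, -3): F = (-43.000, -10.000).
Jacobian J = [[6·x₁ + 2, -10·x₂ + 1], [4·x₁·x₂ - x₂^2, 2·x₁^2 - 2·x₁·x₂ - 1]].
At the point, J = [[8.000, 31.000], [-21.000, 7.000]] (det J = 707.000).
Solving J·Δ = −F gives Δ = (-0.013, 1.390).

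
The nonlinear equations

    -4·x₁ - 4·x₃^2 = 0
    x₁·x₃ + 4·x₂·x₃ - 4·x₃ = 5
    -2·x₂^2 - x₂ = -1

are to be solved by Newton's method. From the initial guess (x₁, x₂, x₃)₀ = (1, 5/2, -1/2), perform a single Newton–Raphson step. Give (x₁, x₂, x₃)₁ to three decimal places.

(0.570, 1.227, 0.320)

At (1, 5/2, -1/2): F = (-5.000, -8.500, -14.000).
Jacobian J = [[-4, 0, -8·x₃], [x₃, 4·x₃, x₁ + 4·x₂ - 4], [0, -4·x₂ - 1, 0]].
At the point, J = [[-4.000, 0.000, 4.000], [-0.500, -2.000, 7.000], [0.000, -11.000, 0.000]] (det J = -286.000).
Solving J·Δ = −F gives Δ = (-0.430, -1.273, 0.820).
Then the next iterate is (x₁, x₂, x₃)₁ = (0.570, 1.227, 0.320).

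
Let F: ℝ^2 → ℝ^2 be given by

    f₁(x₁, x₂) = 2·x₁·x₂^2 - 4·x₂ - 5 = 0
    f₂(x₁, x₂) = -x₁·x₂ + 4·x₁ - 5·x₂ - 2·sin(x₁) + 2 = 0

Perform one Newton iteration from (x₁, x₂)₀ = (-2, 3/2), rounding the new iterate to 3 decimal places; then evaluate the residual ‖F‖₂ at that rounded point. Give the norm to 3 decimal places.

At (-2, 3/2): F = (-20.000, -8.68141).
Jacobian J = [[2·x₂^2, 4·x₁·x₂ - 4], [-x₂ - 2·cos(x₁) + 4, -x₁ - 5]].
At the point, J = [[4.500, -16.000], [3.33229, -3.000]] (det J = 39.81670).
Solving J·Δ = −F gives Δ = (1.982, -0.693).
Then the next iterate is (x₁, x₂)₁ = (-0.018, 0.807).
Re-evaluating at (-0.018, 0.807): F = (-8.25144, -2.05648), so ‖F‖₂ = 8.504.

8.504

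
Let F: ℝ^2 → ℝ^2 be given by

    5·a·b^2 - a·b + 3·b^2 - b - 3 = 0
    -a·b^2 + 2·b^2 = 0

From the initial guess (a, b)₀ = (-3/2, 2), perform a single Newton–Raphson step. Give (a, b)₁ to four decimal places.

(-1.3077, 1.0549)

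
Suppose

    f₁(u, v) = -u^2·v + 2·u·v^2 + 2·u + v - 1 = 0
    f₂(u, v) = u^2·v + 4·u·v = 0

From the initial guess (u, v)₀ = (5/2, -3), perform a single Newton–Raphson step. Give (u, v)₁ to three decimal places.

(0.760, -2.890)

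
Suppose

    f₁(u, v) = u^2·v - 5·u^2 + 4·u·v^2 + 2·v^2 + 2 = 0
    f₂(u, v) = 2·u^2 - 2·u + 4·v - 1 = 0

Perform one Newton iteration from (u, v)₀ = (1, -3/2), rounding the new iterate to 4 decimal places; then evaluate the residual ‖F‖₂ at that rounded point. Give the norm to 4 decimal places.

At (1, -3/2): F = (9.0000, -7.0000).
Jacobian J = [[2·u·v - 10·u + 4·v^2, u^2 + 8·u·v + 4·v], [4·u - 2, 4]].
At the point, J = [[-4.0000, -17.0000], [2.0000, 4.0000]] (det J = 18.0000).
Solving J·Δ = −F gives Δ = (4.6111, -0.5556).
Then the next iterate is (u, v)₁ = (5.6111, -2.0556).
Re-evaluating at (5.6111, -2.0556): F = (-116.852037, 42.524286), so ‖F‖₂ = 124.3492.

124.3492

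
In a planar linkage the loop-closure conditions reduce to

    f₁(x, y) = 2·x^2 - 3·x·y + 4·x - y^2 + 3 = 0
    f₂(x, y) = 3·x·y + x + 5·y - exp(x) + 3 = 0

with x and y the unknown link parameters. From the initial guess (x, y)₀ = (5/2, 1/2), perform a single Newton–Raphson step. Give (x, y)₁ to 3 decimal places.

(-1.085, -2.242)

At (5/2, 1/2): F = (21.500, -0.43249).
Jacobian J = [[4·x - 3·y + 4, -3·x - 2·y], [3·y - exp(x) + 1, 3·x + 5]].
At the point, J = [[12.500, -8.500], [-9.68249, 12.500]] (det J = 73.94880).
Solving J·Δ = −F gives Δ = (-3.585, -2.742).
Then the next iterate is (x, y)₁ = (-1.085, -2.242).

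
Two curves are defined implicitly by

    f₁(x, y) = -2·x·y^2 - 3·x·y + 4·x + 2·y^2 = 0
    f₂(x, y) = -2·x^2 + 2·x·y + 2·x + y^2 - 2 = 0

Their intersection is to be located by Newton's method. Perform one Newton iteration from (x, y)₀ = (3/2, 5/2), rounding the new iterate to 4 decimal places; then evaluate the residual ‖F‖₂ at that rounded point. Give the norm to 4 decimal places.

1.8588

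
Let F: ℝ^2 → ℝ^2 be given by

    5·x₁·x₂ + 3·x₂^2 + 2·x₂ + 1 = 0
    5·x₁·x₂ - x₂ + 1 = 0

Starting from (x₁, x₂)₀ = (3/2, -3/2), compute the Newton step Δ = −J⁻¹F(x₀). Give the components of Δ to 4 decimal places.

(-0.8417, 0.3750)

At (3/2, -3/2): F = (-6.5000, -8.7500).
Jacobian J = [[5·x₂, 5·x₁ + 6·x₂ + 2], [5·x₂, 5·x₁ - 1]].
At the point, J = [[-7.5000, 0.5000], [-7.5000, 6.5000]] (det J = -45.0000).
Solving J·Δ = −F gives Δ = (-0.8417, 0.3750).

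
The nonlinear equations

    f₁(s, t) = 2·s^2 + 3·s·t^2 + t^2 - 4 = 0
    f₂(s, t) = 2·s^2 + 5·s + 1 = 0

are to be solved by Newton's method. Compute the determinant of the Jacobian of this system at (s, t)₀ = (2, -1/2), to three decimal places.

91.000

J = [[4·s + 3·t^2, 6·s·t + 2·t], [4·s + 5, 0]].
At the point, J = [[8.750, -7.000], [13.000, 0.000]].
det J = 91.000.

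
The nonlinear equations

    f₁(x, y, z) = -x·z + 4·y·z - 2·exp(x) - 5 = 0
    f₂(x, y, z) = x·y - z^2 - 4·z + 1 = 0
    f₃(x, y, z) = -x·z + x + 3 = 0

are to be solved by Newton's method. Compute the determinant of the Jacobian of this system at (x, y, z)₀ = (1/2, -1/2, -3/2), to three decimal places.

20.074

J = [[-z - 2·exp(x), 4·z, -x + 4·y], [y, x, -2·z - 4], [-z + 1, 0, -x]].
At the point, J = [[-1.79744, -6.000, -2.500], [-0.500, 0.500, -1.000], [2.500, 0.000, -0.500]].
det J = 20.074.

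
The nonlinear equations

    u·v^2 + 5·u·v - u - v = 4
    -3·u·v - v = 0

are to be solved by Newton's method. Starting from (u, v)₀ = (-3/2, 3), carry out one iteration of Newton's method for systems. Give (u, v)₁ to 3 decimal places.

(-1.000, 1.286)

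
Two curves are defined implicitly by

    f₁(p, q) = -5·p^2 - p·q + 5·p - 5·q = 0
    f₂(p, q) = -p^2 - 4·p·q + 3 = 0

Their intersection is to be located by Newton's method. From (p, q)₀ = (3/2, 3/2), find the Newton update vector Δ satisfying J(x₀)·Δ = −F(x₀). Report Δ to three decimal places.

(-2.607, 2.536)

At (3/2, 3/2): F = (-13.500, -8.250).
Jacobian J = [[-10·p - q + 5, -p - 5], [-2·p - 4·q, -4·p]].
At the point, J = [[-11.500, -6.500], [-9.000, -6.000]] (det J = 10.500).
Solving J·Δ = −F gives Δ = (-2.607, 2.536).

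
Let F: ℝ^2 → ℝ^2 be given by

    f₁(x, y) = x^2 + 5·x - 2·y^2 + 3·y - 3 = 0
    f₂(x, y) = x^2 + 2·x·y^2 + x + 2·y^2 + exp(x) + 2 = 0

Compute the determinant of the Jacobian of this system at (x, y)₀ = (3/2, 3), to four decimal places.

J = [[2·x + 5, -4·y + 3], [2·x + 2·y^2 + exp(x) + 1, 4·x·y + 4·y]].
At the point, J = [[8.0000, -9.0000], [26.481689, 30.0000]].
det J = 478.3352.

478.3352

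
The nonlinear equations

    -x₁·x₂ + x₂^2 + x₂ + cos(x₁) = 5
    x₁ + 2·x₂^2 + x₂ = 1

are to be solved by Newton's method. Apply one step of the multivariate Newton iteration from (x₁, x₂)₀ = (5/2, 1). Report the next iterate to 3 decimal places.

(-1.475, 0.895)

At (5/2, 1): F = (-6.30114, 4.500).
Jacobian J = [[-x₂ - sin(x₁), -x₁ + 2·x₂ + 1], [1, 4·x₂ + 1]].
At the point, J = [[-1.59847, 0.500], [1.000, 5.000]] (det J = -8.49236).
Solving J·Δ = −F gives Δ = (-3.975, -0.105).
Then the next iterate is (x₁, x₂)₁ = (-1.475, 0.895).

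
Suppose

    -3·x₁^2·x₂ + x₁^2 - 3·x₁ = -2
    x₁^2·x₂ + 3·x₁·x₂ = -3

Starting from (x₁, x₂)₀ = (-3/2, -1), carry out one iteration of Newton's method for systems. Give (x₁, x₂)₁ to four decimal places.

At (-3/2, -1): F = (15.5000, 5.2500).
Jacobian J = [[-6·x₁·x₂ + 2·x₁ - 3, -3·x₁^2], [2·x₁·x₂ + 3·x₂, x₁^2 + 3·x₁]].
At the point, J = [[-15.0000, -6.7500], [0.0000, -2.2500]] (det J = 33.7500).
Solving J·Δ = −F gives Δ = (-0.0167, 2.3333).
Then the next iterate is (x₁, x₂)₁ = (-1.5167, 1.3333).

(-1.5167, 1.3333)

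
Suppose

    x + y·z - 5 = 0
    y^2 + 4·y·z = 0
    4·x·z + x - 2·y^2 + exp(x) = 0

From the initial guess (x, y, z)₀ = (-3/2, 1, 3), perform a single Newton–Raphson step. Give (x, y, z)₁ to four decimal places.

(3.3975, -2.7049, 12.7173)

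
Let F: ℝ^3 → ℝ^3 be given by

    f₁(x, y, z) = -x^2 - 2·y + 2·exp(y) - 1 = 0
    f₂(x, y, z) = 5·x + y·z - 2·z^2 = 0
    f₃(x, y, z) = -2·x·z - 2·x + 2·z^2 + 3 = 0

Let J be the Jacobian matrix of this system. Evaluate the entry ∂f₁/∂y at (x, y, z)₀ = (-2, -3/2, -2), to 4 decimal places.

-1.5537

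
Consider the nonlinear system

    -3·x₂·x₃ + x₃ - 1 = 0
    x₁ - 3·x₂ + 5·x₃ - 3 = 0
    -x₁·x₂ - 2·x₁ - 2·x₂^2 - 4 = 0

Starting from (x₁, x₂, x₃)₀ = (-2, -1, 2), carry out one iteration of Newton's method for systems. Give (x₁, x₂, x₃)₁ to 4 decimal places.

(-3.2857, -0.5476, 0.9286)

At (-2, -1, 2): F = (7.0000, 8.0000, -4.0000).
Jacobian J = [[0, -3·x₃, -3·x₂ + 1], [1, -3, 5], [-x₂ - 2, -x₁ - 4·x₂, 0]].
At the point, J = [[0.0000, -6.0000, 4.0000], [1.0000, -3.0000, 5.0000], [-1.0000, 6.0000, 0.0000]] (det J = 42.0000).
Solving J·Δ = −F gives Δ = (-1.2857, 0.4524, -1.0714).
Then the next iterate is (x₁, x₂, x₃)₁ = (-3.2857, -0.5476, 0.9286).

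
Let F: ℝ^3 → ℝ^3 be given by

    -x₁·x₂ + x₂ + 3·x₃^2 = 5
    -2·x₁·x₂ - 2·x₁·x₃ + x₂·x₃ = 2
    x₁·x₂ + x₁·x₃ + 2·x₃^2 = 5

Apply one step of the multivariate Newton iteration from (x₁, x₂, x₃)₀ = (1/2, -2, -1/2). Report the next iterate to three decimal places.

At (1/2, -2, -1/2): F = (-5.250, 1.500, -5.750).
Jacobian J = [[-x₂, -x₁ + 1, 6·x₃], [-2·x₂ - 2·x₃, -2·x₁ + x₃, -2·x₁ + x₂], [x₂ + x₃, x₁, x₁ + 4·x₃]].
At the point, J = [[2.000, 0.500, -3.000], [5.000, -1.500, -3.000], [-2.500, 0.500, -1.500]] (det J = 18.750).
Solving J·Δ = −F gives Δ = (-0.730, 2.280, -1.857).
Then the next iterate is (x₁, x₂, x₃)₁ = (-0.230, 0.280, -2.357).

(-0.230, 0.280, -2.357)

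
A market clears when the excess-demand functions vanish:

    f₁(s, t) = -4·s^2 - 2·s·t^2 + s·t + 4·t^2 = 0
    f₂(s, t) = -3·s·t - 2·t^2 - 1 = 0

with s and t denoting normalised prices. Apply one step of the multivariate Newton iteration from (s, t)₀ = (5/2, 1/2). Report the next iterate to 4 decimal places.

(1.2731, 0.1411)

At (5/2, 1/2): F = (-24.0000, -5.2500).
Jacobian J = [[-8·s - 2·t^2 + t, -4·s·t + s + 8·t], [-3·t, -3·s - 4·t]].
At the point, J = [[-20.0000, 1.5000], [-1.5000, -9.5000]] (det J = 192.2500).
Solving J·Δ = −F gives Δ = (-1.2269, -0.3589).
Then the next iterate is (s, t)₁ = (1.2731, 0.1411).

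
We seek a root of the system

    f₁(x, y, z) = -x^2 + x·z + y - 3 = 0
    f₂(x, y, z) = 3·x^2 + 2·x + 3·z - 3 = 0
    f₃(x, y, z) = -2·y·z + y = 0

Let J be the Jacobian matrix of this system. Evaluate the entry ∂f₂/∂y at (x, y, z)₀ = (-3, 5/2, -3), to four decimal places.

0.0000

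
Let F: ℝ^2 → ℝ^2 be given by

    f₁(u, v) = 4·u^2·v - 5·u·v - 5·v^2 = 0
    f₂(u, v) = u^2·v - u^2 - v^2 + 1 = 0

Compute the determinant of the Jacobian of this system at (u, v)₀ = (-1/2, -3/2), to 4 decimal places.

J = [[8·u·v - 5·v, 4·u^2 - 5·u - 10·v], [2·u·v - 2·u, u^2 - 2·v]].
At the point, J = [[13.5000, 18.5000], [2.5000, 3.2500]].
det J = -2.3750.

-2.3750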